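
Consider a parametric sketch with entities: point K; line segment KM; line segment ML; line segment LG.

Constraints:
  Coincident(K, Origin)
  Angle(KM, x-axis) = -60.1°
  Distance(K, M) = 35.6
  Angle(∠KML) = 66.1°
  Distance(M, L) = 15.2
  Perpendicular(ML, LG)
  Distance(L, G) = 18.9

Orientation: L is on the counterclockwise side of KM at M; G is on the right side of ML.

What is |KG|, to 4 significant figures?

51.45

∠KML = 66.1°, so ML runs at -60.1° + (180° − 66.1°) = 53.80° from the x-axis; with |ML| = 15.2, L = M + 15.2·(cos 53.80°, sin 53.80°) = (26.72, -18.60). ML is perpendicular to LG; with |LG| = 18.9 on the right of ML, G = L + 18.9·(0.8070, -0.5906) = (41.97, -29.76). Then |KG| = |G − K| = 51.45.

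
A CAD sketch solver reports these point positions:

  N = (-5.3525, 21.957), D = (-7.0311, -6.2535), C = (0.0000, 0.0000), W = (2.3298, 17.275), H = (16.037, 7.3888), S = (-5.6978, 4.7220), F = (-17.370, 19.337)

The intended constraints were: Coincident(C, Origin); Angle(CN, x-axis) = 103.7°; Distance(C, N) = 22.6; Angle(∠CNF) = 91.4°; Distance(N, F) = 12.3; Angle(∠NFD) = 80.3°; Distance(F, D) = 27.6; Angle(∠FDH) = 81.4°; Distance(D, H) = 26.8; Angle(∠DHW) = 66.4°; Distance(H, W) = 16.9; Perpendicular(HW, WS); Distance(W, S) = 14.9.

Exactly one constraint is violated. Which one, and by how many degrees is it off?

Perpendicular(HW, WS) — off by 3.20°.

C = (0.00, 0.00) ✓; CN at 103.7° ✓; |CN| = 22.60 ✓; ∠CNF = 91.40° ✓; |NF| = 12.30 ✓; ∠NFD = 80.30° ✓; |FD| = 27.60 ✓; ∠FDH = 81.40° ✓; |DH| = 26.80 ✓; ∠DHW = 66.40° ✓; |HW| = 16.90 ✓; ∠(HW, WS) = 93.20° ✗; |WS| = 14.90 ✓.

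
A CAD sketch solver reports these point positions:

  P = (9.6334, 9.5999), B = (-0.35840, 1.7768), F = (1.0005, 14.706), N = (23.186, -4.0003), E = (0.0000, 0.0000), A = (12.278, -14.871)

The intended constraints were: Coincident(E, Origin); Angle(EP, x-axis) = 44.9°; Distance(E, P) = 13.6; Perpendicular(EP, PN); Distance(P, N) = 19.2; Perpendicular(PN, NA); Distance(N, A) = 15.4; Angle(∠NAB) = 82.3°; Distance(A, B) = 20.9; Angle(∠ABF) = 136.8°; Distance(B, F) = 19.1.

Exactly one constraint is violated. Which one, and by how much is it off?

Distance(B, F) = 19.1 — off by 6.10.

E = (0.00, 0.00) ✓; EP at 44.90° ✓; |EP| = 13.60 ✓; ∠(EP, PN) = 90.00° ✓; |PN| = 19.20 ✓; ∠(PN, NA) = 90.00° ✓; |NA| = 15.40 ✓; ∠NAB = 82.30° ✓; |AB| = 20.90 ✓; ∠ABF = 136.8° ✓; |BF| = 13.00 ✗.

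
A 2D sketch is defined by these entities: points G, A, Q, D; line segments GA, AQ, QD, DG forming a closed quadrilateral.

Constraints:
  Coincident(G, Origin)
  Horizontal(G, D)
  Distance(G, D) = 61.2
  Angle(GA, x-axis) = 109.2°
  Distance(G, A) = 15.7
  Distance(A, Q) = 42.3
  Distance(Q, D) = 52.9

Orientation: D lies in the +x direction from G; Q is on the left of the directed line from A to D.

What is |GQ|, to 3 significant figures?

49.7

Checks: |AQ| = 42.30 ✓; |QD| = 52.90 ✓.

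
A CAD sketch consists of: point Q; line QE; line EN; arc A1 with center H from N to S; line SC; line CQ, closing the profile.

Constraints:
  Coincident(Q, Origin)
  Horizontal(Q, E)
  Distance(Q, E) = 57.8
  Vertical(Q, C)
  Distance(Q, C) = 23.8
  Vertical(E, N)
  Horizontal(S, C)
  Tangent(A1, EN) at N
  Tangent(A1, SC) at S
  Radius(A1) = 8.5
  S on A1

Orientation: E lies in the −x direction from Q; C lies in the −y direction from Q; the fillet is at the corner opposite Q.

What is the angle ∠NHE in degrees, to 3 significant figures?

60.9°

Q is at the origin; QE is horizontal with |QE| = 57.8 and E on the −x side, so E = (-57.8, 0.00). QC is vertical with |QC| = 23.8 and C on the −y side, so C = (0.00, -23.8). The virtual corner opposite Q is at (-57.8, -23.8). Tangency of A1 to EN means the radius HN is perpendicular to EN and tangency of A1 to SC means the radius HS is perpendicular to SC, with radius 8.5, so the center H sits 8.5 in from both sides at H = (-49.3, -15.3). That places the tangent points at N = (-57.8, -15.3) on EN and S = (-49.3, -23.8) on SC. Then cos ∠NHE = HN·HE / (|HN||HE|), giving 60.9°.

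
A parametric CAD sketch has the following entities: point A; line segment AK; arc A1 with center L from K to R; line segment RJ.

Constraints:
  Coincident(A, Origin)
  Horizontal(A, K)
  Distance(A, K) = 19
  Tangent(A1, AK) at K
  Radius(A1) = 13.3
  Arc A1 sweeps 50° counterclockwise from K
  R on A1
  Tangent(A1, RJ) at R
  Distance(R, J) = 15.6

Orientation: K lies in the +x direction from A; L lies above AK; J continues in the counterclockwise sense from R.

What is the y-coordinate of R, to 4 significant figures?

4.751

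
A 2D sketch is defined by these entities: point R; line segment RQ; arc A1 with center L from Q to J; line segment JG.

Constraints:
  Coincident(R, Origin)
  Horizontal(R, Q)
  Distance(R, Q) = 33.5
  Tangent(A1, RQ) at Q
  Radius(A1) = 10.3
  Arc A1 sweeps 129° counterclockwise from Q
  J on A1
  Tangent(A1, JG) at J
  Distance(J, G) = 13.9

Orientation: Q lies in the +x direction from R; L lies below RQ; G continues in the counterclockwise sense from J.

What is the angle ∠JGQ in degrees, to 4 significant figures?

37.46°

R is at the origin; R and Q share the same y with |RQ| = 33.5 and Q on the +x side, so Q = (33.50, 0.000). Tangency of A1 to RQ means the radius LQ is perpendicular to RQ, so L = Q + (0, -10.3) = (33.50, -10.30). On A1, Q sits at bearing 90° from L; a 129° counterclockwise sweep puts J at bearing 219°, so J = L + 10.3·(cos 219°, sin 219°) = (25.50, -16.78). The tangent condition forces LJ to be normal to JG, so JG runs along (−sin 219°, cos 219°); with |JG| = 13.9, G = (34.24, -27.58). Then cos ∠JGQ = GJ·GQ / (|GJ||GQ|), giving 37.46°.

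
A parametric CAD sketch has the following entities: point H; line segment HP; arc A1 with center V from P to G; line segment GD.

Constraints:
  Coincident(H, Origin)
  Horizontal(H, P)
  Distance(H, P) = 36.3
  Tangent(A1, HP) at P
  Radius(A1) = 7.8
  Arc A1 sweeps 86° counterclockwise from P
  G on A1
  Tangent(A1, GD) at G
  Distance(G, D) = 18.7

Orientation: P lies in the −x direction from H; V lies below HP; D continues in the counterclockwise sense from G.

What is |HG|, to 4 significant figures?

44.67

A1 meets HP tangentially, so VP is at right angles to HP, so V = P + (0, -7.8) = (-36.30, -7.800). On A1, P sits at bearing 90° from V; an 86° counterclockwise sweep puts G at bearing 176°, so G = V + 7.8·(cos 176°, sin 176°) = (-44.08, -7.256). Then |HG| = |G − H| = 44.67.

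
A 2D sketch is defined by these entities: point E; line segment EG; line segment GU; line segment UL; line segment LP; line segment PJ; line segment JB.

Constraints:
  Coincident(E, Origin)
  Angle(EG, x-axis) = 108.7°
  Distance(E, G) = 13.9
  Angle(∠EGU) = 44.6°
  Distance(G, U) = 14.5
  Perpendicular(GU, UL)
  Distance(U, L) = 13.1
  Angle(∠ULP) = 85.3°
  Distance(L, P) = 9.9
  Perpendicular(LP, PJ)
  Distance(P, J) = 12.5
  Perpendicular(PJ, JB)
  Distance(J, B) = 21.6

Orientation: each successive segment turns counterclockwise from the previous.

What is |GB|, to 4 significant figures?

27.23

E is at the origin; EG runs at 108.7° with length 13.9, so G = (-4.457, 13.17). ∠EGU = 44.6° gives GU at -115.9° from the x-axis; with |GU| = 14.5, U = (-10.79, 0.1226). The perpendicularity gives UL at right angles to GU, so UL runs at -25.90°; with |UL| = 13.1, L = (0.9941, -5.599). ∠ULP = 85.3° gives LP at 68.80° from the x-axis; with |LP| = 9.9, P = (4.574, 3.631). LP ⟂ PJ, so PJ runs at 158.8°; with |PJ| = 12.5, J = (-7.080, 8.151). PJ is perpendicular to JB, so JB runs at -111.2°; with |JB| = 21.6, B = (-14.89, -11.99). Then |GB| = |B − G| = 27.23.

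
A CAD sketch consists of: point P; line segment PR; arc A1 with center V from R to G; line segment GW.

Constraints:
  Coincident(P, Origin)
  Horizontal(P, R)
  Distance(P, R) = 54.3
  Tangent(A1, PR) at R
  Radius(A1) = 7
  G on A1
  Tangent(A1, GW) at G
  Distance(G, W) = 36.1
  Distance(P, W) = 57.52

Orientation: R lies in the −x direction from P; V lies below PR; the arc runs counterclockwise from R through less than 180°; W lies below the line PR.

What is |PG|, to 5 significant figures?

61.120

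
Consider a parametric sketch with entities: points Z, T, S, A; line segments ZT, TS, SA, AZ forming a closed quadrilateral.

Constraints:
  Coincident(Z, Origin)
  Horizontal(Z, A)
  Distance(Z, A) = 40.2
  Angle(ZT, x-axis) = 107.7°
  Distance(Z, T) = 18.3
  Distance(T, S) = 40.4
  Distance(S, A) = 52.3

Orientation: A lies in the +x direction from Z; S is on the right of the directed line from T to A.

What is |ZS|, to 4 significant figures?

23.93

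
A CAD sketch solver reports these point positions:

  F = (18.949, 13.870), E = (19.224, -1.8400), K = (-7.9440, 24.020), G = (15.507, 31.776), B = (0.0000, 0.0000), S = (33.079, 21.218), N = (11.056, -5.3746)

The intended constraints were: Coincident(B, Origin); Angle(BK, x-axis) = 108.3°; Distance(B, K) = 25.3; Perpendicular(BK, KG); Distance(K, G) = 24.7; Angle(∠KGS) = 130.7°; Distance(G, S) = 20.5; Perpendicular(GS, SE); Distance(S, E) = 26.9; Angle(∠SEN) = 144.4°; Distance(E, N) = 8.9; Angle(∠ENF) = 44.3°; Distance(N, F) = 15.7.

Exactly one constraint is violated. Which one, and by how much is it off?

Distance(N, F) = 15.7 — off by 5.10.

B = (0.00, 0.00) ✓; BK at 108.3° ✓; |BK| = 25.30 ✓; ∠(BK, KG) = 90.00° ✓; |KG| = 24.70 ✓; ∠KGS = 130.7° ✓; |GS| = 20.50 ✓; ∠(GS, SE) = 90.00° ✓; |SE| = 26.90 ✓; ∠SEN = 144.4° ✓; |EN| = 8.900 ✓; ∠ENF = 44.30° ✓; |NF| = 20.80 ✗.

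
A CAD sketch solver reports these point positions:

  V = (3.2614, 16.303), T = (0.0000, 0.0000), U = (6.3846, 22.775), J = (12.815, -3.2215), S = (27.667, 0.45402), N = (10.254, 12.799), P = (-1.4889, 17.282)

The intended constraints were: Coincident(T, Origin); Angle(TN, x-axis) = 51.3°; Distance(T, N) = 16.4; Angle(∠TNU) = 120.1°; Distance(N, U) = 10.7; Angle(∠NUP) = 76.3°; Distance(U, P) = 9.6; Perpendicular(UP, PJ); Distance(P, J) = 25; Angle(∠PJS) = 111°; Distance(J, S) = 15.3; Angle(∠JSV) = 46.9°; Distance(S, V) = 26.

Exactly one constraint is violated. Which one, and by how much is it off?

Distance(S, V) = 26 — off by 3.10.

T = (0.00, 0.00) ✓; TN at 51.30° ✓; |TN| = 16.40 ✓; ∠TNU = 120.1° ✓; |NU| = 10.70 ✓; ∠NUP = 76.30° ✓; |UP| = 9.600 ✓; ∠(UP, PJ) = 90.00° ✓; |PJ| = 25.00 ✓; ∠PJS = 111.0° ✓; |JS| = 15.30 ✓; ∠JSV = 46.90° ✓; |SV| = 29.10 ✗.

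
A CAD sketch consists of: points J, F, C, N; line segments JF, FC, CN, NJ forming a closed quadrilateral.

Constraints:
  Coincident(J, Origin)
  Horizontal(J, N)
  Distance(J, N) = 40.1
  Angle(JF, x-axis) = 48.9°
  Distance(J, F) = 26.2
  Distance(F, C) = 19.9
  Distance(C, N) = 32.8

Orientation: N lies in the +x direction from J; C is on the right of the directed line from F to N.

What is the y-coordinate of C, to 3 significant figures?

2.44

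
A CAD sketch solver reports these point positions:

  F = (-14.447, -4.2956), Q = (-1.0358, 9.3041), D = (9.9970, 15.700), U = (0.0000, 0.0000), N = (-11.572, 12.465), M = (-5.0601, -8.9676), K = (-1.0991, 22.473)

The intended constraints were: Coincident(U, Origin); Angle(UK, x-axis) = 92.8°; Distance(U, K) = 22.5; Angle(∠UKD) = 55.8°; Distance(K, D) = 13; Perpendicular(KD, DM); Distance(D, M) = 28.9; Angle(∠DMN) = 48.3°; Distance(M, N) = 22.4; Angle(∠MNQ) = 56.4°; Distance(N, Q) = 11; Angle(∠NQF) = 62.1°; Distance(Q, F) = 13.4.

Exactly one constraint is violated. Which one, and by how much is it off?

Distance(Q, F) = 13.4 — off by 5.70.

U = (0.00, 0.00) ✓; UK at 92.80° ✓; |UK| = 22.50 ✓; ∠UKD = 55.80° ✓; |KD| = 13.00 ✓; ∠(KD, DM) = 90.00° ✓; |DM| = 28.90 ✓; ∠DMN = 48.30° ✓; |MN| = 22.40 ✓; ∠MNQ = 56.40° ✓; |NQ| = 11.00 ✓; ∠NQF = 62.10° ✓; |QF| = 19.10 ✗.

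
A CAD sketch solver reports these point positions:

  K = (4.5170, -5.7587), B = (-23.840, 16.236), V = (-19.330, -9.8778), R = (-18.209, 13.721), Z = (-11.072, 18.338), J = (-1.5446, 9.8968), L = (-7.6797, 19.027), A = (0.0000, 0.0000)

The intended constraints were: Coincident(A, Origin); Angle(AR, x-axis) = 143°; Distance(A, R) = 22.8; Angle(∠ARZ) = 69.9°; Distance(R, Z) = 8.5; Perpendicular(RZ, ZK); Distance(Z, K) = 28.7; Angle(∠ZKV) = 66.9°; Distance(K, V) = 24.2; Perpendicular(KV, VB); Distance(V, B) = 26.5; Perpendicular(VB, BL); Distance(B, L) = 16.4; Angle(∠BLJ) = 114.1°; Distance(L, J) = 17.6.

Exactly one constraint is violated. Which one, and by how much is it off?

Distance(L, J) = 17.6 — off by 6.60.

A = (0.00, 0.00) ✓; AR at 143.0° ✓; |AR| = 22.80 ✓; ∠ARZ = 69.90° ✓; |RZ| = 8.500 ✓; ∠(RZ, ZK) = 90.00° ✓; |ZK| = 28.70 ✓; ∠ZKV = 66.90° ✓; |KV| = 24.20 ✓; ∠(KV, VB) = 90.00° ✓; |VB| = 26.50 ✓; ∠(VB, BL) = 90.00° ✓; |BL| = 16.40 ✓; ∠BLJ = 114.1° ✓; |LJ| = 11.00 ✗.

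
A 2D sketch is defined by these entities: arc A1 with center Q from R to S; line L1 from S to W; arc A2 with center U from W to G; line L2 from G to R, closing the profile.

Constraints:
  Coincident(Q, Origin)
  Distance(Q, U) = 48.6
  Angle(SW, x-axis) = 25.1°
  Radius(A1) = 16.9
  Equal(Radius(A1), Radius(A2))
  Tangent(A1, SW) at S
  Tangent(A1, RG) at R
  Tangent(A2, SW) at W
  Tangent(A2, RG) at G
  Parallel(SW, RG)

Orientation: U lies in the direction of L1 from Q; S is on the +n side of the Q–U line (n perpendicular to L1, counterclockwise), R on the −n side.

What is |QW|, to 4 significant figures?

51.45

The slot axis is L1's direction at 25.1°, so u = (cos 25.1°, sin 25.1°) = (0.9056, 0.4242) and n = (−sin 25.1°, cos 25.1°) = (-0.4242, 0.9056). Q is at the origin and U lies 48.6 along u from Q, so U = 48.6·u = (44.01, 20.62). Tangency of A1 to both parallel lines with radius 16.9 puts S and R at Q ± 16.9·n: S = (-7.169, 15.30), R = (7.169, -15.30). Equal radii place W and G the same way about U: W = U + 16.9·n = (36.84, 35.92), G = U − 16.9·n = (51.18, 5.312). Then |QW| = |W − Q| = 51.45.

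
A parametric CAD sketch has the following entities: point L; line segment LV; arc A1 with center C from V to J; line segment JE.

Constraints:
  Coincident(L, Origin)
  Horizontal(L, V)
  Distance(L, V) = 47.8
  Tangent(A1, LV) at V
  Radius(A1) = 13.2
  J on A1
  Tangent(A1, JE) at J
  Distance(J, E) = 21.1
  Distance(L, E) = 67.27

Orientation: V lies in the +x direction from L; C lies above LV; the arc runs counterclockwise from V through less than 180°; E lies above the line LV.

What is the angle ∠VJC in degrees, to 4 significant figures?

39.21°

Checks: |CJ| = 13.20 ✓; ∠(CJ, JE) = 90.00° ✓; |JE| = 21.10 ✓; |LE| = 67.27 ✓.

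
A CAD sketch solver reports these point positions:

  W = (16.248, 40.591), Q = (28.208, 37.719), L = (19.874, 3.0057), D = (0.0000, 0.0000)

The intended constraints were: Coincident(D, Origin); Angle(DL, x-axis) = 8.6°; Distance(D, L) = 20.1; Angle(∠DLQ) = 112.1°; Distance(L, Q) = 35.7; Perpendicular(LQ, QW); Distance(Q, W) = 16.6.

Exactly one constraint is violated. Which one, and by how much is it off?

Distance(Q, W) = 16.6 — off by 4.30.

D = (0.00, 0.00) ✓; DL at 8.600° ✓; |DL| = 20.10 ✓; ∠DLQ = 112.1° ✓; |LQ| = 35.70 ✓; ∠(LQ, QW) = 90.00° ✓; |QW| = 12.30 ✗.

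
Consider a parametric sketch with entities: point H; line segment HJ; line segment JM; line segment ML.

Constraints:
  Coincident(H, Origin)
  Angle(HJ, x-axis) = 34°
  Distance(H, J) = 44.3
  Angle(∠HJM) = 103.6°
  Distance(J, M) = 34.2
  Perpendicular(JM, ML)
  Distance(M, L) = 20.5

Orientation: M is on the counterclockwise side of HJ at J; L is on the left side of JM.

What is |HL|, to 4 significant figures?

50.00

H is at the origin; HJ runs at 34.0° with length 44.3, so J = 44.3·(cos 34.0°, sin 34.0°) = (36.73, 24.77). ∠HJM = 103.6°, so JM runs at 34.0° + (180° − 103.6°) = 110.4° from the x-axis; with |JM| = 34.2, M = J + 34.2·(cos 110.4°, sin 110.4°) = (24.81, 56.83). The perpendicularity gives ML at right angles to JM; with |ML| = 20.5 on the left of JM, L = M + 20.5·(-0.9373, -0.3486) = (5.591, 49.68). Then |HL| = |L − H| = 50.00.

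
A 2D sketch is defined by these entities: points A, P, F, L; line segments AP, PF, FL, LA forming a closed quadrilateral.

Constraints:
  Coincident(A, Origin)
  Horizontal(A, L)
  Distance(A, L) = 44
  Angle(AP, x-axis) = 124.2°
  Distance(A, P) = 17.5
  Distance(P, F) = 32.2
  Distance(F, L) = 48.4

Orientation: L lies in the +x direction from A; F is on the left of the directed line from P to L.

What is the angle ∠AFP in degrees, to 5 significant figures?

25.898°

Checks: |PF| = 32.20 ✓; |FL| = 48.40 ✓.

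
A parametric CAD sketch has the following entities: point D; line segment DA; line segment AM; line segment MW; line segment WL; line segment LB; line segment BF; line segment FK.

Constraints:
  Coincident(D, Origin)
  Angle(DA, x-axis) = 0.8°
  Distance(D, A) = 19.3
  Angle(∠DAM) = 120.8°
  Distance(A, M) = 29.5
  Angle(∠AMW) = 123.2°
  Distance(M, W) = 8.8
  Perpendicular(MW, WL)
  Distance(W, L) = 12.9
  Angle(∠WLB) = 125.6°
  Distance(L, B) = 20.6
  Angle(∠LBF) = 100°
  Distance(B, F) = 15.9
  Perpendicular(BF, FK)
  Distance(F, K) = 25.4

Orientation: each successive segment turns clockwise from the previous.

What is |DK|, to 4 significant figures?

46.82

D is at the origin; DA runs at 0.8° with length 19.3, so A = (19.30, 0.2695). ∠DAM = 120.8° gives AM at -58.40° from the x-axis; with |AM| = 29.5, M = (34.76, -24.86). ∠AMW = 123.2° gives MW at -115.2° from the x-axis; with |MW| = 8.8, W = (31.01, -32.82). MW ⟂ WL, so WL runs at 154.8°; with |WL| = 12.9, L = (19.34, -27.33). ∠WLB = 125.6° gives LB at 100.4° from the x-axis; with |LB| = 20.6, B = (15.62, -7.065). ∠LBF = 100.0° gives BF at 20.40° from the x-axis; with |BF| = 15.9, F = (30.52, -1.523). BF is perpendicular to FK, so FK runs at -69.60°; with |FK| = 25.4, K = (39.37, -25.33). Then |DK| = |K − D| = 46.82.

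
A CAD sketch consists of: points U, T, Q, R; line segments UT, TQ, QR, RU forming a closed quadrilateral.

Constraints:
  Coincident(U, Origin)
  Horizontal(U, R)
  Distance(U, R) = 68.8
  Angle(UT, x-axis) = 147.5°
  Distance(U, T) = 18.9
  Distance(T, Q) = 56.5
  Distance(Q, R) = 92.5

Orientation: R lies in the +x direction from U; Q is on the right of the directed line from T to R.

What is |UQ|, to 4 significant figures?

47.54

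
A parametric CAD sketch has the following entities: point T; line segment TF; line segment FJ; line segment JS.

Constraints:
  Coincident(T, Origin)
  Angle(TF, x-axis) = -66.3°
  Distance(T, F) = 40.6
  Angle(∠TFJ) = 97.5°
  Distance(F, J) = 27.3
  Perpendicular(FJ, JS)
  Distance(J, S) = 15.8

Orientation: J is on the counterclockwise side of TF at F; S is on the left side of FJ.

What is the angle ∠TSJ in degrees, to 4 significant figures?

126.9°

T is at the origin; TF runs at -66.3° with length 40.6, so F = 40.6·(cos -66.3°, sin -66.3°) = (16.32, -37.18). ∠TFJ = 97.5°, so FJ runs at -66.3° + (180° − 97.5°) = 16.20° from the x-axis; with |FJ| = 27.3, J = F + 27.3·(cos 16.20°, sin 16.20°) = (42.54, -29.56). FJ is perpendicular to JS; with |JS| = 15.8 on the left of FJ, S = J + 15.8·(-0.2790, 0.9603) = (38.13, -14.39). Then cos ∠TSJ = ST·SJ / (|ST||SJ|), giving 126.9°.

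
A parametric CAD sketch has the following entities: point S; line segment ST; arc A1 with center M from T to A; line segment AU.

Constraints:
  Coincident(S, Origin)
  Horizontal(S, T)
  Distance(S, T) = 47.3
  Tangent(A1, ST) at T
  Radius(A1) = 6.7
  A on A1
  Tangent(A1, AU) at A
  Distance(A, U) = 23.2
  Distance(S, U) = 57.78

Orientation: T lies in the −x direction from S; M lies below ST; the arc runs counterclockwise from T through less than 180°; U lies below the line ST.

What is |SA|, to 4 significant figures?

54.46

Checks: ∠(MT, TS) = 90.00° ✓; |MT| = 6.700 ✓; |MA| = 6.700 ✓; ∠(MA, AU) = 90.00° ✓; |AU| = 23.20 ✓; |SU| = 57.78 ✓.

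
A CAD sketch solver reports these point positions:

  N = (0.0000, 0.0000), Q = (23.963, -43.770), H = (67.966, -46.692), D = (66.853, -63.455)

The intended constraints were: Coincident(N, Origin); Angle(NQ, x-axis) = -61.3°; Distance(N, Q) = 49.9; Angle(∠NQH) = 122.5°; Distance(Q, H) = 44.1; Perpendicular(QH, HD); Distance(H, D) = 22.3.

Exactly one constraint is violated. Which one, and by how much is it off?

Distance(H, D) = 22.3 — off by 5.50.

N = (0.00, 0.00) ✓; NQ at -61.30° ✓; |NQ| = 49.90 ✓; ∠NQH = 122.5° ✓; |QH| = 44.10 ✓; ∠(QH, HD) = 90.00° ✓; |HD| = 16.80 ✗.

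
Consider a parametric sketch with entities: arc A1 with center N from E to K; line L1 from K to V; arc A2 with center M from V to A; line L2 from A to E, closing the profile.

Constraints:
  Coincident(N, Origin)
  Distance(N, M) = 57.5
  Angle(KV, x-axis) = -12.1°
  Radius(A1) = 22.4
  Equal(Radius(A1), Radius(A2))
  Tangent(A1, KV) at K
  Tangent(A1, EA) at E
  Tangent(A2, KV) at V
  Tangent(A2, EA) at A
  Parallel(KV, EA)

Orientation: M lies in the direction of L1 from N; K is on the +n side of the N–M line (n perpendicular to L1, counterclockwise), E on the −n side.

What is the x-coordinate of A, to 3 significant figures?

51.5

The slot axis is L1's direction at -12.1°, so u = (cos -12.1°, sin -12.1°) = (0.978, -0.210) and n = (−sin -12.1°, cos -12.1°) = (0.210, 0.978). N is at the origin and M lies 57.5 along u from N, so M = 57.5·u = (56.2, -12.1). Tangency of A1 to both parallel lines with radius 22.4 puts K and E at N ± 22.4·n: K = (4.70, 21.9), E = (-4.70, -21.9). Equal radii place V and A the same way about M: V = M + 22.4·n = (60.9, 9.85), A = M − 22.4·n = (51.5, -34.0). So A.x = 51.5.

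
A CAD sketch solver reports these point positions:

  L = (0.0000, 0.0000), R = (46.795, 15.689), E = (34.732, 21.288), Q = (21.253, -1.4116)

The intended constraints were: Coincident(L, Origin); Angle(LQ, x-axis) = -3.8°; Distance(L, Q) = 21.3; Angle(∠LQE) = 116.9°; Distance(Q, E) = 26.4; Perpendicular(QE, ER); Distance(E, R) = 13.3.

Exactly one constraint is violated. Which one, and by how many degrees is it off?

Perpendicular(QE, ER) — off by 5.80°.

L = (0.00, 0.00) ✓; LQ at -3.800° ✓; |LQ| = 21.30 ✓; ∠LQE = 116.9° ✓; |QE| = 26.40 ✓; ∠(QE, ER) = 84.20° ✗; |ER| = 13.30 ✓.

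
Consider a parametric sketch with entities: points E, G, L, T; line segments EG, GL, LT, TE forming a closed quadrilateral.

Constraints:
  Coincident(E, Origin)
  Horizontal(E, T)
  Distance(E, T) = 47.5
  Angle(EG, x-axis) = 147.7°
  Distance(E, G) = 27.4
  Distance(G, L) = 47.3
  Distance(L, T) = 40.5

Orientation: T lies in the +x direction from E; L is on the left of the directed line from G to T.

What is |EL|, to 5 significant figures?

37.481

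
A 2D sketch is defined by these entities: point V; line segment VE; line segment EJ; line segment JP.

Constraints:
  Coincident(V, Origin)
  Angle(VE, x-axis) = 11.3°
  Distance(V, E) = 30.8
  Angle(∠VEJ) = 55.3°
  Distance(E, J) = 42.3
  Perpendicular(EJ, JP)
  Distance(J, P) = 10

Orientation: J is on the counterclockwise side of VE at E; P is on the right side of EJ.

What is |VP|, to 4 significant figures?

43.14

V is at the origin; VE runs at 11.3° with length 30.8, so E = 30.8·(cos 11.3°, sin 11.3°) = (30.20, 6.035). ∠VEJ = 55.3°, so EJ runs at 11.3° + (180° − 55.3°) = 136.0° from the x-axis; with |EJ| = 42.3, J = E + 42.3·(cos 136.0°, sin 136.0°) = (-0.2251, 35.42). The perpendicularity gives JP at right angles to EJ; with |JP| = 10.0 on the right of EJ, P = J + 10.0·(0.6947, 0.7193) = (6.721, 42.61). Then |VP| = |P − V| = 43.14.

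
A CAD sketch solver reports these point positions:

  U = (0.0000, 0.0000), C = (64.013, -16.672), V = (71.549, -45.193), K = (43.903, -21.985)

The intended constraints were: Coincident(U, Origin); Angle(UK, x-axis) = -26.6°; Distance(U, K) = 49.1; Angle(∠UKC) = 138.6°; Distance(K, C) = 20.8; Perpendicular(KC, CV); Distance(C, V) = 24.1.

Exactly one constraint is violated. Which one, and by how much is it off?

Distance(C, V) = 24.1 — off by 5.40.

U = (0.00, 0.00) ✓; UK at -26.60° ✓; |UK| = 49.10 ✓; ∠UKC = 138.6° ✓; |KC| = 20.80 ✓; ∠(KC, CV) = 90.00° ✓; |CV| = 29.50 ✗.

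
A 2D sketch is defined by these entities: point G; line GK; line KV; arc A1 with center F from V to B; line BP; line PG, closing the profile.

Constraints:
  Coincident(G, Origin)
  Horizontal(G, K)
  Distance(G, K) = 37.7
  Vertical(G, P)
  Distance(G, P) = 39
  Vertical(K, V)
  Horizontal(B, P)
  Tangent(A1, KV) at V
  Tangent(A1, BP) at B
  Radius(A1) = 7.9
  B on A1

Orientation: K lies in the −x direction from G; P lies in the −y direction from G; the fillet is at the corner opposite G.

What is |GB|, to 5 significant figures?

49.082

G is at the origin; G and K share the same y with |GK| = 37.7 and K on the −x side, so K = (-37.700, 0.0000). GP is vertical with |GP| = 39.0 and P on the −y side, so P = (0.0000, -39.000). The virtual corner opposite G is at (-37.700, -39.000). The tangent condition forces FV to be normal to KV and the tangent condition forces FB to be normal to BP, with radius 7.9, so the center F sits 7.9 in from both sides at F = (-29.800, -31.100). That places the tangent points at V = (-37.700, -31.100) on KV and B = (-29.800, -39.000) on BP. Then |GB| = |B − G| = 49.082.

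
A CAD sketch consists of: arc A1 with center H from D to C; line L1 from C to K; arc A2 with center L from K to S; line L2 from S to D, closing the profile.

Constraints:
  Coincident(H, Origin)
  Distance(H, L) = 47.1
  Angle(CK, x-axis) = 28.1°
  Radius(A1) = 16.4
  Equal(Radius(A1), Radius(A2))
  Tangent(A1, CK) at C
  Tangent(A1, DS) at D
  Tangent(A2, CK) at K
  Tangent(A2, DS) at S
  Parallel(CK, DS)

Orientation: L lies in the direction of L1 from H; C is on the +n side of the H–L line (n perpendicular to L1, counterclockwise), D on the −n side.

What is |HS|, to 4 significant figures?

49.87

The slot axis is L1's direction at 28.1°, so u = (cos 28.1°, sin 28.1°) = (0.8821, 0.4710) and n = (−sin 28.1°, cos 28.1°) = (-0.4710, 0.8821). H is at the origin and L lies 47.1 along u from H, so L = 47.1·u = (41.55, 22.18). Tangency of A1 to both parallel lines with radius 16.4 puts C and D at H ± 16.4·n: C = (-7.725, 14.47), D = (7.725, -14.47). Equal radii place K and S the same way about L: K = L + 16.4·n = (33.82, 36.65), S = L − 16.4·n = (49.27, 7.718). Then |HS| = |S − H| = 49.87.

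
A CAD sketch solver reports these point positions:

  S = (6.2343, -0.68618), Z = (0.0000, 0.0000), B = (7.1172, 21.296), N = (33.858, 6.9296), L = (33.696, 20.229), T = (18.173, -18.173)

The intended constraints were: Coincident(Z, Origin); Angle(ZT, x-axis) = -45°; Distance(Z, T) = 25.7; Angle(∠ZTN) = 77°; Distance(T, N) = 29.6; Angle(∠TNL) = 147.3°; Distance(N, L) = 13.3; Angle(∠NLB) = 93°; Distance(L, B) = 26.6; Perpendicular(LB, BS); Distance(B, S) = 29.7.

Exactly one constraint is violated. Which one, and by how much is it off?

Distance(B, S) = 29.7 — off by 7.70.

Z = (0.00, 0.00) ✓; ZT at -45.00° ✓; |ZT| = 25.70 ✓; ∠ZTN = 77.00° ✓; |TN| = 29.60 ✓; ∠TNL = 147.3° ✓; |NL| = 13.30 ✓; ∠NLB = 93.00° ✓; |LB| = 26.60 ✓; ∠(LB, BS) = 90.00° ✓; |BS| = 22.00 ✗.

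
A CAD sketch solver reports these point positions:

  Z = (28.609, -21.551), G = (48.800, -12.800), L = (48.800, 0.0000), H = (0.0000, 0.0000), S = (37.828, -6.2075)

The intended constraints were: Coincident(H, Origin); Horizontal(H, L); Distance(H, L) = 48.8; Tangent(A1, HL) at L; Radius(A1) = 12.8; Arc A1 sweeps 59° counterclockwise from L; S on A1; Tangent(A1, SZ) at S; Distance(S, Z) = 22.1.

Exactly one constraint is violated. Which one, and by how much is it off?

Distance(S, Z) = 22.1 — off by 4.20.

H = (0.00, 0.00) ✓; H.y = 0.00, L.y = 0.00 ✓; |HL| = 48.80 ✓; ∠(GL, LH) = 90.00° ✓; |GL| = 12.80 ✓; bearing(G→S) − bearing(G→L) = 59.00° ✓; |GS| = 12.80 ✓; ∠(GS, SZ) = 90.00° ✓; |SZ| = 17.90 ✗.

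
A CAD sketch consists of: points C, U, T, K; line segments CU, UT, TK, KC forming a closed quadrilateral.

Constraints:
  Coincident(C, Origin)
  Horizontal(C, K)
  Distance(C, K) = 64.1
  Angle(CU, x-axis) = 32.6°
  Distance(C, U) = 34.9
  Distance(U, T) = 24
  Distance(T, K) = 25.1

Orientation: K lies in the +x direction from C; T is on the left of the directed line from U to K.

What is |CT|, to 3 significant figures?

57.7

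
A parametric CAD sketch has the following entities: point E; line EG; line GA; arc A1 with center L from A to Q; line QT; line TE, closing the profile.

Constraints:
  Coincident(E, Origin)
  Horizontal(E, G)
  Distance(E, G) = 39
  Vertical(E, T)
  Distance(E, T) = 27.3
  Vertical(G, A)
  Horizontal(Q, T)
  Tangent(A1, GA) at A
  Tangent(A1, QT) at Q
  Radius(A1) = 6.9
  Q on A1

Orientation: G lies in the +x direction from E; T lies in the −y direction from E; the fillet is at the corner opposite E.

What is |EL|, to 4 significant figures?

38.03

E is at the origin; EG is horizontal with |EG| = 39.0 and G on the +x side, so G = (39.00, 0.000). E and T share the same x with |ET| = 27.3 and T on the −y side, so T = (0.000, -27.30). The virtual corner opposite E is at (39.00, -27.30). The tangent condition forces LA to be normal to GA and since A1 is tangent to QT there, LQ ⟂ QT, with radius 6.9, so the center L sits 6.9 in from both sides at L = (32.10, -20.40). Then |EL| = |L − E| = 38.03.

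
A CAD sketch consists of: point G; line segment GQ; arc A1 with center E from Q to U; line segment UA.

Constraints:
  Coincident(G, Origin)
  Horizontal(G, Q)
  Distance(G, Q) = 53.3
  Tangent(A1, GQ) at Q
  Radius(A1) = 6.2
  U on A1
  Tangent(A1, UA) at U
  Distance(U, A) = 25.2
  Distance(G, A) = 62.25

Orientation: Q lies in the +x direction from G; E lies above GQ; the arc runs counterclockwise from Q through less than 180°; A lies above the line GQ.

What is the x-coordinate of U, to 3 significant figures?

59.3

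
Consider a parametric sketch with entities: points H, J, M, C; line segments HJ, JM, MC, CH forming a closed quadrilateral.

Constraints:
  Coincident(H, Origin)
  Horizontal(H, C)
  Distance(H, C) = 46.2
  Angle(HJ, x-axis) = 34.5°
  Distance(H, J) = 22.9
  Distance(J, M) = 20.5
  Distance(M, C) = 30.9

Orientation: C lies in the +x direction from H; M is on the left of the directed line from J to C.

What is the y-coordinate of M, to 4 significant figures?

27.90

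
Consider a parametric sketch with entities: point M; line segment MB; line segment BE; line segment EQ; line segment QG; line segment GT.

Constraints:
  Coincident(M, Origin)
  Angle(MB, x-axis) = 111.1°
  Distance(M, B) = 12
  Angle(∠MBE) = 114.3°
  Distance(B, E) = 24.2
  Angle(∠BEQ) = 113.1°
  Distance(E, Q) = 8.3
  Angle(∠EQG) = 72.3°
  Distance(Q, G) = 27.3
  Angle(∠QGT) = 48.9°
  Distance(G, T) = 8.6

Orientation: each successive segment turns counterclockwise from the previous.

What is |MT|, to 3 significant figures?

12.8

M is at the origin; MB runs at 111.1° with length 12.0, so B = (-4.32, 11.2). ∠MBE = 114.3° gives BE at 177° from the x-axis; with |BE| = 24.2, E = (-28.5, 12.5). ∠BEQ = 113.1° gives EQ at -116° from the x-axis; with |EQ| = 8.3, Q = (-32.2, 5.11). ∠EQG = 72.3° gives QG at -8.60° from the x-axis; with |QG| = 27.3, G = (-5.17, 1.02). ∠QGT = 48.9° gives GT at 122° from the x-axis; with |GT| = 8.6, T = (-9.79, 8.28). Then |MT| = |T − M| = 12.8.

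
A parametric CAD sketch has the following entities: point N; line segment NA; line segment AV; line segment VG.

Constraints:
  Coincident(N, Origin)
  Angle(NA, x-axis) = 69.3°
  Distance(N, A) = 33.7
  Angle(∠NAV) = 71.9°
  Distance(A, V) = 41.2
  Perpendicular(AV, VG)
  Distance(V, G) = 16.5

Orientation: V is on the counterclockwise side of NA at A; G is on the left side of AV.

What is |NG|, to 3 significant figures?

34.4

N is at the origin; NA runs at 69.3° with length 33.7, so A = 33.7·(cos 69.3°, sin 69.3°) = (11.9, 31.5). ∠NAV = 71.9°, so AV runs at 69.3° + (180° − 71.9°) = 177° from the x-axis; with |AV| = 41.2, V = A + 41.2·(cos 177°, sin 177°) = (-29.2, 33.4). AV ⟂ VG; with |VG| = 16.5 on the left of AV, G = V + 16.5·(-0.0454, -0.999) = (-30.0, 16.9). Then |NG| = |G − N| = 34.4.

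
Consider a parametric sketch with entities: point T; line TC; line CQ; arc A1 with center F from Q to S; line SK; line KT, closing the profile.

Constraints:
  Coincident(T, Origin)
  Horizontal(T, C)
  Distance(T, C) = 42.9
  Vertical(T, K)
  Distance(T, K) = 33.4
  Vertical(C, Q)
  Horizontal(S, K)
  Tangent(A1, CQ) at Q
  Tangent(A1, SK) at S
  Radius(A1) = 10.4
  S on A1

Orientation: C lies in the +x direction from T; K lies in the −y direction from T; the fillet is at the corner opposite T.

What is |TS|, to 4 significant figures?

46.60

The virtual corner opposite T is at (42.90, -33.40). The tangent condition forces FQ to be normal to CQ and tangency of A1 to SK means the radius FS is perpendicular to SK, with radius 10.4, so the center F sits 10.4 in from both sides at F = (32.50, -23.00). That places the tangent points at Q = (42.90, -23.00) on CQ and S = (32.50, -33.40) on SK. Then |TS| = |S − T| = 46.60.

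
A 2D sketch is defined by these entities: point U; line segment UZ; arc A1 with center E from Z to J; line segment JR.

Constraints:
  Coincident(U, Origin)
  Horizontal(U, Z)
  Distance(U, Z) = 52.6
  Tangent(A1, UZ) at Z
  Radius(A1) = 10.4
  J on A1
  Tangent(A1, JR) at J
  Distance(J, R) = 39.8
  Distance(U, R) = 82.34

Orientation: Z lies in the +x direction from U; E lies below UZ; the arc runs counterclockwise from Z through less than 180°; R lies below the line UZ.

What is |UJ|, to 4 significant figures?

46.81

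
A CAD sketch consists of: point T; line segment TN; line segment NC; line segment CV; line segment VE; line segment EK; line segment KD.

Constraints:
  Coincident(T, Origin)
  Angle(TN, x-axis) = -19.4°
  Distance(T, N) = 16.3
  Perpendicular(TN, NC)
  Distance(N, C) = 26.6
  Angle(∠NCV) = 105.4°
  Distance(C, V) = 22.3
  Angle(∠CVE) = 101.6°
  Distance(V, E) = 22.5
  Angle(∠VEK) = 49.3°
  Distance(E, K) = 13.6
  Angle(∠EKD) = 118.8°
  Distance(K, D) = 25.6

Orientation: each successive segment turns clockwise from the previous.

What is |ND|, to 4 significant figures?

42.11

T is at the origin; TN runs at -19.4° with length 16.3, so N = (15.37, -5.414). TN is perpendicular to NC, so NC runs at -109.4°; with |NC| = 26.6, C = (6.539, -30.50). ∠NCV = 105.4° gives CV at 176.0° from the x-axis; with |CV| = 22.3, V = (-15.71, -28.95). ∠CVE = 101.6° gives VE at 97.60° from the x-axis; with |VE| = 22.5, E = (-18.68, -6.646). ∠VEK = 49.3° gives EK at -33.10° from the x-axis; with |EK| = 13.6, K = (-7.289, -14.07). ∠EKD = 118.8° gives KD at -94.30° from the x-axis; with |KD| = 25.6, D = (-9.209, -39.60). Then |ND| = |D − N| = 42.11.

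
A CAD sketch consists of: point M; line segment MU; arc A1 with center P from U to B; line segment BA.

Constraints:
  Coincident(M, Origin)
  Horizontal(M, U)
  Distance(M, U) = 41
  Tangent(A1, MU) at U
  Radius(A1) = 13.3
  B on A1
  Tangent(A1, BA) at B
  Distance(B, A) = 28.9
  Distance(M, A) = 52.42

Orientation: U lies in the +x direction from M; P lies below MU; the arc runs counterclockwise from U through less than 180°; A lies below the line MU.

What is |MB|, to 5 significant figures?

31.192

Checks: ∠(PU, UM) = 90.00° ✓; |PU| = 13.30 ✓; |PB| = 13.30 ✓; ∠(PB, BA) = 90.00° ✓; |BA| = 28.90 ✓; |MA| = 52.42 ✓.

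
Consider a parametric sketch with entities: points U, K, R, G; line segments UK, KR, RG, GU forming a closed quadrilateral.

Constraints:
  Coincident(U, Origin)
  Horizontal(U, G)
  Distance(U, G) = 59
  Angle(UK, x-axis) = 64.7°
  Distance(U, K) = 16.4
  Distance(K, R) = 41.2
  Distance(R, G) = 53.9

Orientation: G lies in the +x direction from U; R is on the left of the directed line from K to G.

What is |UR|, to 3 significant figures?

57.3

Checks: |KR| = 41.20 ✓; |RG| = 53.90 ✓.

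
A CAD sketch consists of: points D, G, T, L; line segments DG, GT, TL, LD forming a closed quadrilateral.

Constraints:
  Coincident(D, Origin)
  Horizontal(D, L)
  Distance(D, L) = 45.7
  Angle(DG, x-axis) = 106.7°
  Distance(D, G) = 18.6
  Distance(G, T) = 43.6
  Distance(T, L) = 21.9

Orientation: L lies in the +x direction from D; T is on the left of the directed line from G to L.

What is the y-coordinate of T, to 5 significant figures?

20.564

D is at the origin; DL is horizontal with |DL| = 45.7 and L in +x, so L = (45.7, 0). DG runs at 106.7° with |DG| = 18.6, so G = (-5.3449, 17.815). T is determined by |GT| = 43.6 and |TL| = 21.9 together: it lies at the intersection of circle(G, 43.6) and circle(L, 21.9). With |GL| = 54.065, the foot of the radical line on GL is 40.177 from G and the perpendicular offset is √(43.6² − 40.177²) = 16.934. Taking the left-of-GL solution: T = (38.168, 20.564).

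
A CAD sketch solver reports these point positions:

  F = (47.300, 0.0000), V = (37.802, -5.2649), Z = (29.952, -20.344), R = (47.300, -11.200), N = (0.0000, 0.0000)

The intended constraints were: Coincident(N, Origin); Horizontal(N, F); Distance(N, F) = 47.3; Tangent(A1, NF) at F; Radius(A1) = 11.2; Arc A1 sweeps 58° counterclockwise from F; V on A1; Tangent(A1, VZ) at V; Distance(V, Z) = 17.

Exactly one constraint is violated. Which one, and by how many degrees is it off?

Tangent(A1, VZ) at V — off by 4.50°.

N = (0.00, 0.00) ✓; N.y = 0.00, F.y = 0.00 ✓; |NF| = 47.30 ✓; ∠(RF, FN) = 90.00° ✓; |RF| = 11.20 ✓; bearing(R→V) − bearing(R→F) = 58.00° ✓; |RV| = 11.20 ✓; ∠(RV, VZ) = 85.50° ✗; |VZ| = 17.00 ✓.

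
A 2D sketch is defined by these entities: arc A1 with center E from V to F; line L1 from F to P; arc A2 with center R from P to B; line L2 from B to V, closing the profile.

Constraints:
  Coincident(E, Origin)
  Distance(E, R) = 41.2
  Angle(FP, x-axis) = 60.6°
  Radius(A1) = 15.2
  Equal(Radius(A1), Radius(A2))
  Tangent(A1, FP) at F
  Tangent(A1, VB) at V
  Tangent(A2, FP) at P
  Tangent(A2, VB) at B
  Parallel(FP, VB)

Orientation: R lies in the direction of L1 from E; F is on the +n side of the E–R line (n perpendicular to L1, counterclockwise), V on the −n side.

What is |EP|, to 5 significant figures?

43.914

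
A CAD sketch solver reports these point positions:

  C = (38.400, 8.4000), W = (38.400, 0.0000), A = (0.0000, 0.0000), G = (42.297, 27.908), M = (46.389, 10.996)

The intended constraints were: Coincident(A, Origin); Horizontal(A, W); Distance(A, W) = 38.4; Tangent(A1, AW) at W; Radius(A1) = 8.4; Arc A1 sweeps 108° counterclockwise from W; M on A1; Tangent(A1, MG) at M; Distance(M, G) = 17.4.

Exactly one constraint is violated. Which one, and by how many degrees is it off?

Tangent(A1, MG) at M — off by 4.40°.

A = (0.00, 0.00) ✓; A.y = 0.00, W.y = 0.00 ✓; |AW| = 38.40 ✓; ∠(CW, WA) = 90.00° ✓; |CW| = 8.400 ✓; bearing(C→M) − bearing(C→W) = 108.0° ✓; |CM| = 8.400 ✓; ∠(CM, MG) = 94.40° ✗; |MG| = 17.40 ✓.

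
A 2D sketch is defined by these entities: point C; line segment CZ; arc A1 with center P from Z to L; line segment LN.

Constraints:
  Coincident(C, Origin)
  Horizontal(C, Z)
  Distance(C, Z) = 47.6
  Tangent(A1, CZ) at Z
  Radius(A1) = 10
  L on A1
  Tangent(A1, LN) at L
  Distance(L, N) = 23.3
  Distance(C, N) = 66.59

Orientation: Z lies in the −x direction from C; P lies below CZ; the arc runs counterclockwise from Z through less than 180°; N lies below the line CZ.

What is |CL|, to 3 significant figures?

58.5

C is at the origin; C and Z share the same y with |CZ| = 47.6 and Z on the −x side, so Z = (-47.6, 0.00). Tangency of A1 to CZ means the radius PZ is perpendicular to CZ, so P = Z + (0, -10) = (-47.6, -10.0). Since PL ⟂ LN (tangency), |PN| = √(10.0² + 23.3²) = 25.4 regardless of where L sits on A1. So N lies on both circle(C, 66.59) and circle(P, 25.4); the below-CZ intersection is N = (-57.7, -33.3). L is the foot of the tangent from N: L = (-57.6, -9.96).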